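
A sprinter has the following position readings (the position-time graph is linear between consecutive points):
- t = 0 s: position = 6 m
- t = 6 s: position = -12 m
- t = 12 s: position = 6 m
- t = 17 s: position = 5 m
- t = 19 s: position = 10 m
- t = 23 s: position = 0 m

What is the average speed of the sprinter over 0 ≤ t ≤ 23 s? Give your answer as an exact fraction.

Average speed = (total path length)/(elapsed time); on a piecewise-linear x-t graph the path length is Σ|Δx|.
0–6 s: |Δx| = |-12 − 6| = 18 m
6–12 s: |Δx| = |6 − -12| = 18 m
12–17 s: |Δx| = |5 − 6| = 1 m
17–19 s: |Δx| = |10 − 5| = 5 m
19–23 s: |Δx| = |0 − 10| = 10 m
Total path = 52 m; average speed = 52/23 = 52/23 m/s.

52/23 m/s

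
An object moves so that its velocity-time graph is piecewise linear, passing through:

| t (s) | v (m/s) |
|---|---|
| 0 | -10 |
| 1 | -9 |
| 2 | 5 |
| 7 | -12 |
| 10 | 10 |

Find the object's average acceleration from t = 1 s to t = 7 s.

-0.5 m/s²

Average acceleration = Δv/Δt = (-12 − -9)/(7 − 1) = -0.5 m/s².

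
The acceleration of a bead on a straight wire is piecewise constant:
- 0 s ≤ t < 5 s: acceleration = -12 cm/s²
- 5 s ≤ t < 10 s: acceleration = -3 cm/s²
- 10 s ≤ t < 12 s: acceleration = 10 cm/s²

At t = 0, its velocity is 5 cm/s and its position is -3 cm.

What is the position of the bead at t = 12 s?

-560.5 cm

On each constant-a segment, Δv = aΔt and Δx = v₀Δt + ½aΔt²; chain segment to segment.
0–5 s: v starts 5 cm/s; Δx = 5·5 + ½·-12·5² = -125 cm; v ends -55 cm/s.
5–10 s: v starts -55 cm/s; Δx = -55·5 + ½·-3·5² = -312.5 cm; v ends -70 cm/s.
10–12 s: v starts -70 cm/s; Δx = -70·2 + ½·10·2² = -120 cm; v ends -50 cm/s.
x(12) = -3 + Σ Δx = -560.5 cm.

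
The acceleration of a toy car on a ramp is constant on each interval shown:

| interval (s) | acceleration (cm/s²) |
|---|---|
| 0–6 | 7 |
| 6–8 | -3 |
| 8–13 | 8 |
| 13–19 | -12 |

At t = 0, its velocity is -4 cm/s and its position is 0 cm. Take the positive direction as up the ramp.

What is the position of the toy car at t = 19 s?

648 cm

On each constant-a segment, Δv = aΔt and Δx = v₀Δt + ½aΔt²; chain segment to segment.
0–6 s: v starts -4 cm/s; Δx = -4·6 + ½·7·6² = 102 cm; v ends 38 cm/s.
6–8 s: v starts 38 cm/s; Δx = 38·2 + ½·-3·2² = 70 cm; v ends 32 cm/s.
8–13 s: v starts 32 cm/s; Δx = 32·5 + ½·8·5² = 260 cm; v ends 72 cm/s.
13–19 s: v starts 72 cm/s; Δx = 72·6 + ½·-12·6² = 216 cm; v ends 0 cm/s.
x(19) = 0 + Σ Δx = 648 cm.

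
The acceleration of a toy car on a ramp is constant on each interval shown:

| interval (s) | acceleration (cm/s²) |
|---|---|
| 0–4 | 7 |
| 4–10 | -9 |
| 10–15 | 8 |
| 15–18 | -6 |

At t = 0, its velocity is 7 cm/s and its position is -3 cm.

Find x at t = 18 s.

On each constant-a segment, Δv = aΔt and Δx = v₀Δt + ½aΔt²; chain segment to segment.
0–4 s: v starts 7 cm/s; Δx = 7·4 + ½·7·4² = 84 cm; v ends 35 cm/s.
4–10 s: v starts 35 cm/s; Δx = 35·6 + ½·-9·6² = 48 cm; v ends -19 cm/s.
10–15 s: v starts -19 cm/s; Δx = -19·5 + ½·8·5² = 5 cm; v ends 21 cm/s.
15–18 s: v starts 21 cm/s; Δx = 21·3 + ½·-6·3² = 36 cm; v ends 3 cm/s.
x(18) = -3 + Σ Δx = 170 cm.

170 cm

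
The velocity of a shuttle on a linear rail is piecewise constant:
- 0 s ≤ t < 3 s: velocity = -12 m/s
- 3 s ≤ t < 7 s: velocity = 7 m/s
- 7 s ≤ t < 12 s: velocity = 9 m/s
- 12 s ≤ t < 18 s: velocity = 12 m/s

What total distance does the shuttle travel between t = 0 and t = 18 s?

181 m

Total distance travelled is ∫|v| dt — sum the magnitudes of each area piece.
0–3 s: |-12| × 3 = 36 m
3–7 s: |7| × 4 = 28 m
7–12 s: |9| × 5 = 45 m
12–18 s: |12| × 6 = 72 m
Total distance = 181 m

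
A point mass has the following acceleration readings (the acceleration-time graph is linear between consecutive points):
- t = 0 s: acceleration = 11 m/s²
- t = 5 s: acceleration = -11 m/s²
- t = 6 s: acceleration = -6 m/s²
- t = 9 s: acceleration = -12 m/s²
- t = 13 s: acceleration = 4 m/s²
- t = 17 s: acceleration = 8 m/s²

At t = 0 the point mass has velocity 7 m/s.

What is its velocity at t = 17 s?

Δv equals the area under the a-t graph; then v = v₀ + Δv.
0–5 s: ½(11 + -11)(5) = 0 m/s
5–6 s: ½(-11 + -6)(1) = -8.5 m/s
6–9 s: ½(-6 + -12)(3) = -27 m/s
9–13 s: ½(-12 + 4)(4) = -16 m/s
13–17 s: ½(4 + 8)(4) = 24 m/s
Δv = -27.5 m/s, so v(17) = 7 + (-27.5) = -20.5 m/s.

-20.5 m/s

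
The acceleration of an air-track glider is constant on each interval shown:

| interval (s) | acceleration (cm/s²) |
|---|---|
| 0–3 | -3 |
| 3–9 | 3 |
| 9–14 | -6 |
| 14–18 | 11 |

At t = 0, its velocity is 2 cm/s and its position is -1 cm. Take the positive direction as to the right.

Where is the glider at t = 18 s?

-4.5 cm

On each constant-a segment, Δv = aΔt and Δx = v₀Δt + ½aΔt²; chain segment to segment.
0–3 s: v starts 2 cm/s; Δx = 2·3 + ½·-3·3² = -7.5 cm; v ends -7 cm/s.
3–9 s: v starts -7 cm/s; Δx = -7·6 + ½·3·6² = 12 cm; v ends 11 cm/s.
9–14 s: v starts 11 cm/s; Δx = 11·5 + ½·-6·5² = -20 cm; v ends -19 cm/s.
14–18 s: v starts -19 cm/s; Δx = -19·4 + ½·11·4² = 12 cm; v ends 25 cm/s.
x(18) = -1 + Σ Δx = -4.5 cm.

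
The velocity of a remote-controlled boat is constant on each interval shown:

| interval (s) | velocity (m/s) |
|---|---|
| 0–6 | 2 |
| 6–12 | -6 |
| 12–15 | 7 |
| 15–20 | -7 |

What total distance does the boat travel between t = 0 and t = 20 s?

104 m

Total distance travelled is ∫|v| dt — sum the magnitudes of each area piece.
0–6 s: |2| × 6 = 12 m
6–12 s: |-6| × 6 = 36 m
12–15 s: |7| × 3 = 21 m
15–20 s: |-7| × 5 = 35 m
Total distance = 104 m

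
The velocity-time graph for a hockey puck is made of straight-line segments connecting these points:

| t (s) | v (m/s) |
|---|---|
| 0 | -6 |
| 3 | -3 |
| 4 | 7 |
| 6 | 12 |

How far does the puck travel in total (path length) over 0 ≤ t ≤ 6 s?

Distance (not displacement) is the total path length: add the absolute areas under v-t.
0–3 s: |½(-6 + -3)(3)| = 13.5 m
3–4 s: v = 0 at t = 3.3 s; triangle areas 0.45 + 2.45 = 2.9 m
4–6 s: |½(7 + 12)(2)| = 19 m
Total distance = 35.4 m

35.4 m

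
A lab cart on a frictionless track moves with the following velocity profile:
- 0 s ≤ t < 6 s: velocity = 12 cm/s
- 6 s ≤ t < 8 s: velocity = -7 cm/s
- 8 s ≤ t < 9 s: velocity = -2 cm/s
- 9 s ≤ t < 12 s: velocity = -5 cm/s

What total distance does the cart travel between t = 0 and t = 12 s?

103 cm

Total distance travelled is ∫|v| dt — sum the magnitudes of each area piece.
0–6 s: |12| × 6 = 72 cm
6–8 s: |-7| × 2 = 14 cm
8–9 s: |-2| × 1 = 2 cm
9–12 s: |-5| × 3 = 15 cm
Total distance = 103 cm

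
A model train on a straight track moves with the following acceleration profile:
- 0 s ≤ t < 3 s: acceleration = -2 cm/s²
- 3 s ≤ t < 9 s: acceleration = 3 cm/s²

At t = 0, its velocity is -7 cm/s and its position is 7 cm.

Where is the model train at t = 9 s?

-47 cm

On each constant-a segment, Δv = aΔt and Δx = v₀Δt + ½aΔt²; chain segment to segment.
0–3 s: v starts -7 cm/s; Δx = -7·3 + ½·-2·3² = -30 cm; v ends -13 cm/s.
3–9 s: v starts -13 cm/s; Δx = -13·6 + ½·3·6² = -24 cm; v ends 5 cm/s.
x(9) = 7 + Σ Δx = -47 cm.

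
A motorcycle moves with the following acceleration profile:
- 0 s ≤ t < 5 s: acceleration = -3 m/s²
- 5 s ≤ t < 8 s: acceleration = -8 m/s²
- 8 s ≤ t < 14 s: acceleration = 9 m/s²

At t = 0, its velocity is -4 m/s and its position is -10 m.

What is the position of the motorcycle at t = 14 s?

-256.5 m

On each constant-a segment, Δv = aΔt and Δx = v₀Δt + ½aΔt²; chain segment to segment.
0–5 s: v starts -4 m/s; Δx = -4·5 + ½·-3·5² = -57.5 m; v ends -19 m/s.
5–8 s: v starts -19 m/s; Δx = -19·3 + ½·-8·3² = -93 m; v ends -43 m/s.
8–14 s: v starts -43 m/s; Δx = -43·6 + ½·9·6² = -96 m; v ends 11 m/s.
x(14) = -10 + Σ Δx = -256.5 m.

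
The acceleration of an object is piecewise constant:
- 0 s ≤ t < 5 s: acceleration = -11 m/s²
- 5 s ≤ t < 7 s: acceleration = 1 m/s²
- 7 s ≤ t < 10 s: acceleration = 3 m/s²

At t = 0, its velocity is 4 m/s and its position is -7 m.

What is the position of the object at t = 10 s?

-358 m

On each constant-a segment, Δv = aΔt and Δx = v₀Δt + ½aΔt²; chain segment to segment.
0–5 s: v starts 4 m/s; Δx = 4·5 + ½·-11·5² = -117.5 m; v ends -51 m/s.
5–7 s: v starts -51 m/s; Δx = -51·2 + ½·1·2² = -100 m; v ends -49 m/s.
7–10 s: v starts -49 m/s; Δx = -49·3 + ½·3·3² = -133.5 m; v ends -40 m/s.
x(10) = -7 + Σ Δx = -358 m.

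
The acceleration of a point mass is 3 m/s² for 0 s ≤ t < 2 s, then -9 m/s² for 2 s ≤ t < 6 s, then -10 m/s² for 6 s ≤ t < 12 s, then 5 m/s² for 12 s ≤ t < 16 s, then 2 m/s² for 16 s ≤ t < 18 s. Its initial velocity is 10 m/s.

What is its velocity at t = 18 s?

-56 m/s

Δv equals the area under the a-t graph; then v = v₀ + Δv.
0–2 s: 3 × 2 = 6 m/s
2–6 s: -9 × 4 = -36 m/s
6–12 s: -10 × 6 = -60 m/s
12–16 s: 5 × 4 = 20 m/s
16–18 s: 2 × 2 = 4 m/s
Δv = -66 m/s, so v(18) = 10 + (-66) = -56 m/s.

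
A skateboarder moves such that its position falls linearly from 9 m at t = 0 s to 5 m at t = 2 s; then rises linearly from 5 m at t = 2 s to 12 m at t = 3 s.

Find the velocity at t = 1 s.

-2 m/s

Velocity is the slope of the x-t graph on 0–2 s: (5 − 9)/(2 − 0) = -2 m/s.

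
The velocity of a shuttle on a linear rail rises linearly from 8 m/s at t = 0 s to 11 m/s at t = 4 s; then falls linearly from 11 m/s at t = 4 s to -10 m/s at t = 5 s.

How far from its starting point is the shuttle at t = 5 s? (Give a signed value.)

Displacement is the signed area under the v-t curve.
0–4 s: ½(8 + 11)(4) = 38 m
4–5 s: ½(11 + -10)(1) = 0.5 m
Net displacement = 38.5 m

38.5 m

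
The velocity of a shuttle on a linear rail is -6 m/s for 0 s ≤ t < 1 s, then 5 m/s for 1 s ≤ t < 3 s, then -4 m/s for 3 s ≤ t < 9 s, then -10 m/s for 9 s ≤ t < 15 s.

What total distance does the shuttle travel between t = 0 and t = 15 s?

100 m

Distance (not displacement) is the total path length: add the absolute areas under v-t.
0–1 s: |-6| × 1 = 6 m
1–3 s: |5| × 2 = 10 m
3–9 s: |-4| × 6 = 24 m
9–15 s: |-10| × 6 = 60 m
Total distance = 100 m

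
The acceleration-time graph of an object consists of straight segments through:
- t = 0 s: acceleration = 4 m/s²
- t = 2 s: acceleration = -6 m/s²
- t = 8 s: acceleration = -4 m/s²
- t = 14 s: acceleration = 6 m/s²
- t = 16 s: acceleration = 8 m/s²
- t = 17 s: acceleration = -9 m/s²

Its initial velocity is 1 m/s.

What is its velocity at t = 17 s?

Δv equals the area under the a-t graph; then v = v₀ + Δv.
0–2 s: ½(4 + -6)(2) = -2 m/s
2–8 s: ½(-6 + -4)(6) = -30 m/s
8–14 s: ½(-4 + 6)(6) = 6 m/s
14–16 s: ½(6 + 8)(2) = 14 m/s
16–17 s: ½(8 + -9)(1) = -0.5 m/s
Δv = -12.5 m/s, so v(17) = 1 + (-12.5) = -11.5 m/s.

-11.5 m/s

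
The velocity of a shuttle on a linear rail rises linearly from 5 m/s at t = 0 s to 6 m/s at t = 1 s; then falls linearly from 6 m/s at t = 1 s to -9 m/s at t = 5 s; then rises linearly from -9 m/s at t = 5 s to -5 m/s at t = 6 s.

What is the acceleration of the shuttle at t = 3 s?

Acceleration is the slope of the v-t graph on 1–5 s: (-9 − 6)/(5 − 1) = -3.75 m/s².

-3.75 m/s²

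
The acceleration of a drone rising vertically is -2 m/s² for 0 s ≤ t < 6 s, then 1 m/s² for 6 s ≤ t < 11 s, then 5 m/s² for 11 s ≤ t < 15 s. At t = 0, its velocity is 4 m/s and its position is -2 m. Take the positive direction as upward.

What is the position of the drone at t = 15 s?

On each constant-a segment, Δv = aΔt and Δx = v₀Δt + ½aΔt²; chain segment to segment.
0–6 s: v starts 4 m/s; Δx = 4·6 + ½·-2·6² = -12 m; v ends -8 m/s.
6–11 s: v starts -8 m/s; Δx = -8·5 + ½·1·5² = -27.5 m; v ends -3 m/s.
11–15 s: v starts -3 m/s; Δx = -3·4 + ½·5·4² = 28 m; v ends 17 m/s.
x(15) = -2 + Σ Δx = -13.5 m.

-13.5 m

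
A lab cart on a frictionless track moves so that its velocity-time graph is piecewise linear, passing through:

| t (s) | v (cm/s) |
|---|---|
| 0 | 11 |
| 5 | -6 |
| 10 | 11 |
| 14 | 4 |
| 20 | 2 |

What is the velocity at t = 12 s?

7.5 cm/s

On 10–14 s the graph is linear from 11 to 4 cm/s: v(12) = 11 + (4 − 11)·(12 − 10)/(14 − 10) = 7.5 cm/s.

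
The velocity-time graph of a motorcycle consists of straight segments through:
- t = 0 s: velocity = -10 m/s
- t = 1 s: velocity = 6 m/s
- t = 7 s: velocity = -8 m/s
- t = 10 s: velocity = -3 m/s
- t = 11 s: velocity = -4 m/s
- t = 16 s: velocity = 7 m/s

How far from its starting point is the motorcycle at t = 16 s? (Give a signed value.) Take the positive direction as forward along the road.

Displacement is the signed area under the v-t curve.
0–1 s: ½(-10 + 6)(1) = -2 m
1–7 s: ½(6 + -8)(6) = -6 m
7–10 s: ½(-8 + -3)(3) = -16.5 m
10–11 s: ½(-3 + -4)(1) = -3.5 m
11–16 s: ½(-4 + 7)(5) = 7.5 m
Net displacement = -20.5 m

-20.5 m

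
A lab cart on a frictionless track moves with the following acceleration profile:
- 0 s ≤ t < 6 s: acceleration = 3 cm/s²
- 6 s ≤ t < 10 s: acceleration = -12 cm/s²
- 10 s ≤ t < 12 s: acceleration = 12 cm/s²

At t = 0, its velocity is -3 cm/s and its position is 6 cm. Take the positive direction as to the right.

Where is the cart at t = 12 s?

-36 cm

On each constant-a segment, Δv = aΔt and Δx = v₀Δt + ½aΔt²; chain segment to segment.
0–6 s: v starts -3 cm/s; Δx = -3·6 + ½·3·6² = 36 cm; v ends 15 cm/s.
6–10 s: v starts 15 cm/s; Δx = 15·4 + ½·-12·4² = -36 cm; v ends -33 cm/s.
10–12 s: v starts -33 cm/s; Δx = -33·2 + ½·12·2² = -42 cm; v ends -9 cm/s.
x(12) = 6 + Σ Δx = -36 cm.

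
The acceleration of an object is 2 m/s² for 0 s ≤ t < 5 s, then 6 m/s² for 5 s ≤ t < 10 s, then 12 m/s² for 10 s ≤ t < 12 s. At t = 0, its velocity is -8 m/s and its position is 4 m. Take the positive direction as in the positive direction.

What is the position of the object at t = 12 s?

162 m

On each constant-a segment, Δv = aΔt and Δx = v₀Δt + ½aΔt²; chain segment to segment.
0–5 s: v starts -8 m/s; Δx = -8·5 + ½·2·5² = -15 m; v ends 2 m/s.
5–10 s: v starts 2 m/s; Δx = 2·5 + ½·6·5² = 85 m; v ends 32 m/s.
10–12 s: v starts 32 m/s; Δx = 32·2 + ½·12·2² = 88 m; v ends 56 m/s.
x(12) = 4 + Σ Δx = 162 m.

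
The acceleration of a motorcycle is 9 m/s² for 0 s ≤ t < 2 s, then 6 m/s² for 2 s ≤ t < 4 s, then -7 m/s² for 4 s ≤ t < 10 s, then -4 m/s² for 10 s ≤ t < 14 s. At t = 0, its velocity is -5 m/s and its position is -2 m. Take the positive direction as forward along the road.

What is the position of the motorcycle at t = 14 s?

On each constant-a segment, Δv = aΔt and Δx = v₀Δt + ½aΔt²; chain segment to segment.
0–2 s: v starts -5 m/s; Δx = -5·2 + ½·9·2² = 8 m; v ends 13 m/s.
2–4 s: v starts 13 m/s; Δx = 13·2 + ½·6·2² = 38 m; v ends 25 m/s.
4–10 s: v starts 25 m/s; Δx = 25·6 + ½·-7·6² = 24 m; v ends -17 m/s.
10–14 s: v starts -17 m/s; Δx = -17·4 + ½·-4·4² = -100 m; v ends -33 m/s.
x(14) = -2 + Σ Δx = -32 m.

-32 m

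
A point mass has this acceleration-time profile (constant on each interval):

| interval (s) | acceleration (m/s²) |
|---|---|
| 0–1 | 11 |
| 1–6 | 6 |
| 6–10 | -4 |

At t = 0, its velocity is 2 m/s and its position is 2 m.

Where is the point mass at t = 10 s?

On each constant-a segment, Δv = aΔt and Δx = v₀Δt + ½aΔt²; chain segment to segment.
0–1 s: v starts 2 m/s; Δx = 2·1 + ½·11·1² = 7.5 m; v ends 13 m/s.
1–6 s: v starts 13 m/s; Δx = 13·5 + ½·6·5² = 140 m; v ends 43 m/s.
6–10 s: v starts 43 m/s; Δx = 43·4 + ½·-4·4² = 140 m; v ends 27 m/s.
x(10) = 2 + Σ Δx = 289.5 m.

289.5 m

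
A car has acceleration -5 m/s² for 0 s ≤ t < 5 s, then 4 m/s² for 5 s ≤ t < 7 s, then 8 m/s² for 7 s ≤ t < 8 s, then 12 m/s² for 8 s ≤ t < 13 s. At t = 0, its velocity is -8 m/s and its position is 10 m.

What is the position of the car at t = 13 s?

-106.5 m

On each constant-a segment, Δv = aΔt and Δx = v₀Δt + ½aΔt²; chain segment to segment.
0–5 s: v starts -8 m/s; Δx = -8·5 + ½·-5·5² = -102.5 m; v ends -33 m/s.
5–7 s: v starts -33 m/s; Δx = -33·2 + ½·4·2² = -58 m; v ends -25 m/s.
7–8 s: v starts -25 m/s; Δx = -25·1 + ½·8·1² = -21 m; v ends -17 m/s.
8–13 s: v starts -17 m/s; Δx = -17·5 + ½·12·5² = 65 m; v ends 43 m/s.
x(13) = 10 + Σ Δx = -106.5 m.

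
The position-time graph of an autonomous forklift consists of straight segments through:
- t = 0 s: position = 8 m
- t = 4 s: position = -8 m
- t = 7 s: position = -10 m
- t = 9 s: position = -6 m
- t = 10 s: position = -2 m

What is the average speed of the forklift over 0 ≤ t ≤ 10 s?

2.6 m/s

Average speed = (total path length)/(elapsed time); on a piecewise-linear x-t graph the path length is Σ|Δx|.
0–4 s: |Δx| = |-8 − 8| = 16 m
4–7 s: |Δx| = |-10 − -8| = 2 m
7–9 s: |Δx| = |-6 − -10| = 4 m
9–10 s: |Δx| = |-2 − -6| = 4 m
Total path = 26 m; average speed = 26/10 = 2.6 m/s.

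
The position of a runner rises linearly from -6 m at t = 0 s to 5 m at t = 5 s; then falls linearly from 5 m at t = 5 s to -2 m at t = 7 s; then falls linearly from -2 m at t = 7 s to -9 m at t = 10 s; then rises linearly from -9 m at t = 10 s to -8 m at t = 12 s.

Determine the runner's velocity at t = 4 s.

2.2 m/s

Velocity is the slope of the x-t graph on 0–5 s: (5 − -6)/(5 − 0) = 2.2 m/s.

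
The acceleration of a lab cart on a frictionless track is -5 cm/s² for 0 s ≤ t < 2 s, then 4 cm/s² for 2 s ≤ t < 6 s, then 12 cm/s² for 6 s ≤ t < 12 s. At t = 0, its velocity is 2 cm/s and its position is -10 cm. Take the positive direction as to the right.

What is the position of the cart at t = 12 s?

On each constant-a segment, Δv = aΔt and Δx = v₀Δt + ½aΔt²; chain segment to segment.
0–2 s: v starts 2 cm/s; Δx = 2·2 + ½·-5·2² = -6 cm; v ends -8 cm/s.
2–6 s: v starts -8 cm/s; Δx = -8·4 + ½·4·4² = 0 cm; v ends 8 cm/s.
6–12 s: v starts 8 cm/s; Δx = 8·6 + ½·12·6² = 264 cm; v ends 80 cm/s.
x(12) = -10 + Σ Δx = 248 cm.

248 cm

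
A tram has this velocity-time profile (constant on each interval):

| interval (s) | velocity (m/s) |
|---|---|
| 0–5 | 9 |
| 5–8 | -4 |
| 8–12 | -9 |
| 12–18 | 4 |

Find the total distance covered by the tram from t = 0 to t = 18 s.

117 m

Total distance travelled is ∫|v| dt — sum the magnitudes of each area piece.
0–5 s: |9| × 5 = 45 m
5–8 s: |-4| × 3 = 12 m
8–12 s: |-9| × 4 = 36 m
12–18 s: |4| × 6 = 24 m
Total distance = 117 m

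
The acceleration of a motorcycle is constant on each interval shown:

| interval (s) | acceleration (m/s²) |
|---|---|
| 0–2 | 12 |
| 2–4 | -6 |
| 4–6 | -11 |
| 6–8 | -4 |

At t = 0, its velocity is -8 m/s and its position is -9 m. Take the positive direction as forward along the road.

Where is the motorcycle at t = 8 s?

-39 m

On each constant-a segment, Δv = aΔt and Δx = v₀Δt + ½aΔt²; chain segment to segment.
0–2 s: v starts -8 m/s; Δx = -8·2 + ½·12·2² = 8 m; v ends 16 m/s.
2–4 s: v starts 16 m/s; Δx = 16·2 + ½·-6·2² = 20 m; v ends 4 m/s.
4–6 s: v starts 4 m/s; Δx = 4·2 + ½·-11·2² = -14 m; v ends -18 m/s.
6–8 s: v starts -18 m/s; Δx = -18·2 + ½·-4·2² = -44 m; v ends -26 m/s.
x(8) = -9 + Σ Δx = -39 m.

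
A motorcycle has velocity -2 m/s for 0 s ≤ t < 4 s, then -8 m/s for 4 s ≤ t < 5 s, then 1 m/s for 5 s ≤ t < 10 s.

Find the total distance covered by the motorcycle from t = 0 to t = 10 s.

21 m

Total distance travelled is ∫|v| dt — sum the magnitudes of each area piece.
0–4 s: |-2| × 4 = 8 m
4–5 s: |-8| × 1 = 8 m
5–10 s: |1| × 5 = 5 m
Total distance = 21 m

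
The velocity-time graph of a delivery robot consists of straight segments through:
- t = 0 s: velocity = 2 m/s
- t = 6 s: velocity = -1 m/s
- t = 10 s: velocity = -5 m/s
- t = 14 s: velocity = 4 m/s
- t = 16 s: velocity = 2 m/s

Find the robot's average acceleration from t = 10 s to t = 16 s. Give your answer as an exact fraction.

Average acceleration = Δv/Δt = (2 − -5)/(16 − 10) = 7/6 m/s².

7/6 m/s²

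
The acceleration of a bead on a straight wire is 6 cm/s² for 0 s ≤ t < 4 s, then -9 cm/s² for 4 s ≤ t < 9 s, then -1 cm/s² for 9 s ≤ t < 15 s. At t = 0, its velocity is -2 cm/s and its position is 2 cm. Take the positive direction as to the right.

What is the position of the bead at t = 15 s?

On each constant-a segment, Δv = aΔt and Δx = v₀Δt + ½aΔt²; chain segment to segment.
0–4 s: v starts -2 cm/s; Δx = -2·4 + ½·6·4² = 40 cm; v ends 22 cm/s.
4–9 s: v starts 22 cm/s; Δx = 22·5 + ½·-9·5² = -2.5 cm; v ends -23 cm/s.
9–15 s: v starts -23 cm/s; Δx = -23·6 + ½·-1·6² = -156 cm; v ends -29 cm/s.
x(15) = 2 + Σ Δx = -116.5 cm.

-116.5 cm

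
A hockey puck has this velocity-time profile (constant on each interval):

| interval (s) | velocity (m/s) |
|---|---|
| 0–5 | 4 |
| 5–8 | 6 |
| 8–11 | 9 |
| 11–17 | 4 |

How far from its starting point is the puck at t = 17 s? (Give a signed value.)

89 m

Displacement is the signed area under the v-t curve.
0–5 s: 4 × 5 = 20 m
5–8 s: 6 × 3 = 18 m
8–11 s: 9 × 3 = 27 m
11–17 s: 4 × 6 = 24 m
Net displacement = 89 m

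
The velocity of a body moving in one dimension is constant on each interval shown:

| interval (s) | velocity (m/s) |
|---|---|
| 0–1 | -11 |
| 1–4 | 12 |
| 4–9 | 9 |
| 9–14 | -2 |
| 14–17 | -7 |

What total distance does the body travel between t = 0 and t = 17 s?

Distance (not displacement) is the total path length: add the absolute areas under v-t.
0–1 s: |-11| × 1 = 11 m
1–4 s: |12| × 3 = 36 m
4–9 s: |9| × 5 = 45 m
9–14 s: |-2| × 5 = 10 m
14–17 s: |-7| × 3 = 21 m
Total distance = 123 m

123 m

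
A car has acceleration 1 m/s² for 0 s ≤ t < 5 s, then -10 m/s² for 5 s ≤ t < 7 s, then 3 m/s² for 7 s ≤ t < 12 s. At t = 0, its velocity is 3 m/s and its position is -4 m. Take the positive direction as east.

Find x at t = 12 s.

-3 m

On each constant-a segment, Δv = aΔt and Δx = v₀Δt + ½aΔt²; chain segment to segment.
0–5 s: v starts 3 m/s; Δx = 3·5 + ½·1·5² = 27.5 m; v ends 8 m/s.
5–7 s: v starts 8 m/s; Δx = 8·2 + ½·-10·2² = -4 m; v ends -12 m/s.
7–12 s: v starts -12 m/s; Δx = -12·5 + ½·3·5² = -22.5 m; v ends 3 m/s.
x(12) = -4 + Σ Δx = -3 m.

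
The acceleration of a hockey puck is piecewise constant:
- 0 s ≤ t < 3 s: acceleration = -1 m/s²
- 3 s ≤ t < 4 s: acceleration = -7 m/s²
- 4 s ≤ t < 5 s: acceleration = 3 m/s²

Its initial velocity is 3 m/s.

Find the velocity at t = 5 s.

Δv equals the area under the a-t graph; then v = v₀ + Δv.
0–3 s: -1 × 3 = -3 m/s
3–4 s: -7 × 1 = -7 m/s
4–5 s: 3 × 1 = 3 m/s
Δv = -7 m/s, so v(5) = 3 + (-7) = -4 m/s.

-4 m/s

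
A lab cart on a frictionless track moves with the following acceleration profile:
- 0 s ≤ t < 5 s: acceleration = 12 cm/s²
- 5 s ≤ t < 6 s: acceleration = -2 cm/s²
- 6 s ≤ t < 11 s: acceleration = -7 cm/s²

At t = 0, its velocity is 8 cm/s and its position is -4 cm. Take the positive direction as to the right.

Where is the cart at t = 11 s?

495.5 cm

On each constant-a segment, Δv = aΔt and Δx = v₀Δt + ½aΔt²; chain segment to segment.
0–5 s: v starts 8 cm/s; Δx = 8·5 + ½·12·5² = 190 cm; v ends 68 cm/s.
5–6 s: v starts 68 cm/s; Δx = 68·1 + ½·-2·1² = 67 cm; v ends 66 cm/s.
6–11 s: v starts 66 cm/s; Δx = 66·5 + ½·-7·5² = 242.5 cm; v ends 31 cm/s.
x(11) = -4 + Σ Δx = 495.5 cm.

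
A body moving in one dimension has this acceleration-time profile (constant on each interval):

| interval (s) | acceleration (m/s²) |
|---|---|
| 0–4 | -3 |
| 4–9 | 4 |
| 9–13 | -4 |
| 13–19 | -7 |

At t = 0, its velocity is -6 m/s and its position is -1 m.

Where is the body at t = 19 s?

On each constant-a segment, Δv = aΔt and Δx = v₀Δt + ½aΔt²; chain segment to segment.
0–4 s: v starts -6 m/s; Δx = -6·4 + ½·-3·4² = -48 m; v ends -18 m/s.
4–9 s: v starts -18 m/s; Δx = -18·5 + ½·4·5² = -40 m; v ends 2 m/s.
9–13 s: v starts 2 m/s; Δx = 2·4 + ½·-4·4² = -24 m; v ends -14 m/s.
13–19 s: v starts -14 m/s; Δx = -14·6 + ½·-7·6² = -210 m; v ends -56 m/s.
x(19) = -1 + Σ Δx = -323 m.

-323 m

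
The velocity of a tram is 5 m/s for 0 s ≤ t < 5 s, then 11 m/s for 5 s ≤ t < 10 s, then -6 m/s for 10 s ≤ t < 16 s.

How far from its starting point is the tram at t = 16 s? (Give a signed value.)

44 m

Net displacement equals the area under the velocity-time graph (areas below the axis count negative).
0–5 s: 5 × 5 = 25 m
5–10 s: 11 × 5 = 55 m
10–16 s: -6 × 6 = -36 m
Net displacement = 44 m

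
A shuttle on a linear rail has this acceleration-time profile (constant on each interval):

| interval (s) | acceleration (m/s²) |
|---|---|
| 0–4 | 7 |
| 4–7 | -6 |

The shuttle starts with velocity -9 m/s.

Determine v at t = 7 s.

1 m/s

Δv equals the area under the a-t graph; then v = v₀ + Δv.
0–4 s: 7 × 4 = 28 m/s
4–7 s: -6 × 3 = -18 m/s
Δv = 10 m/s, so v(7) = -9 + (10) = 1 m/s.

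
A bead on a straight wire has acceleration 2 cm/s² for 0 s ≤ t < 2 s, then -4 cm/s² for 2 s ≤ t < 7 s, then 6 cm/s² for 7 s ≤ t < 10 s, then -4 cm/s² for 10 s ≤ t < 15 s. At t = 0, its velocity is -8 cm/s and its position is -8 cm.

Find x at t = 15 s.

On each constant-a segment, Δv = aΔt and Δx = v₀Δt + ½aΔt²; chain segment to segment.
0–2 s: v starts -8 cm/s; Δx = -8·2 + ½·2·2² = -12 cm; v ends -4 cm/s.
2–7 s: v starts -4 cm/s; Δx = -4·5 + ½·-4·5² = -70 cm; v ends -24 cm/s.
7–10 s: v starts -24 cm/s; Δx = -24·3 + ½·6·3² = -45 cm; v ends -6 cm/s.
10–15 s: v starts -6 cm/s; Δx = -6·5 + ½·-4·5² = -80 cm; v ends -26 cm/s.
x(15) = -8 + Σ Δx = -215 cm.

-215 cm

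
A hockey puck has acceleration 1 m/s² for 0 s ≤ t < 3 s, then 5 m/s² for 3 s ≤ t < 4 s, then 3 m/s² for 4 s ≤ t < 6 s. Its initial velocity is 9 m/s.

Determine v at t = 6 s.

Δv equals the area under the a-t graph; then v = v₀ + Δv.
0–3 s: 1 × 3 = 3 m/s
3–4 s: 5 × 1 = 5 m/s
4–6 s: 3 × 2 = 6 m/s
Δv = 14 m/s, so v(6) = 9 + (14) = 23 m/s.

23 m/s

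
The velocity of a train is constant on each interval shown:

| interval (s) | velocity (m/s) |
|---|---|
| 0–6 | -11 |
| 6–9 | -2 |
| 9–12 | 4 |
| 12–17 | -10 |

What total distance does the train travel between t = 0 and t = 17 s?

134 m

Total distance travelled is ∫|v| dt — sum the magnitudes of each area piece.
0–6 s: |-11| × 6 = 66 m
6–9 s: |-2| × 3 = 6 m
9–12 s: |4| × 3 = 12 m
12–17 s: |-10| × 5 = 50 m
Total distance = 134 m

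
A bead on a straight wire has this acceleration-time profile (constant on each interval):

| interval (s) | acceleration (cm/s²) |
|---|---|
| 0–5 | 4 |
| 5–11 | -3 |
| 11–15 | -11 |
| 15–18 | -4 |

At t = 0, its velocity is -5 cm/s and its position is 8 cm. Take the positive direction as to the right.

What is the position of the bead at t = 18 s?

On each constant-a segment, Δv = aΔt and Δx = v₀Δt + ½aΔt²; chain segment to segment.
0–5 s: v starts -5 cm/s; Δx = -5·5 + ½·4·5² = 25 cm; v ends 15 cm/s.
5–11 s: v starts 15 cm/s; Δx = 15·6 + ½·-3·6² = 36 cm; v ends -3 cm/s.
11–15 s: v starts -3 cm/s; Δx = -3·4 + ½·-11·4² = -100 cm; v ends -47 cm/s.
15–18 s: v starts -47 cm/s; Δx = -47·3 + ½·-4·3² = -159 cm; v ends -59 cm/s.
x(18) = 8 + Σ Δx = -190 cm.

-190 cm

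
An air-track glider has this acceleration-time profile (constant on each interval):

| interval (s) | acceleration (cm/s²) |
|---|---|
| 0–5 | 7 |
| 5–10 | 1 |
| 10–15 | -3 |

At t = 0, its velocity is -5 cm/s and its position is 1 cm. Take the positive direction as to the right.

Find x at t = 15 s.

363.5 cm

On each constant-a segment, Δv = aΔt and Δx = v₀Δt + ½aΔt²; chain segment to segment.
0–5 s: v starts -5 cm/s; Δx = -5·5 + ½·7·5² = 62.5 cm; v ends 30 cm/s.
5–10 s: v starts 30 cm/s; Δx = 30·5 + ½·1·5² = 162.5 cm; v ends 35 cm/s.
10–15 s: v starts 35 cm/s; Δx = 35·5 + ½·-3·5² = 137.5 cm; v ends 20 cm/s.
x(15) = 1 + Σ Δx = 363.5 cm.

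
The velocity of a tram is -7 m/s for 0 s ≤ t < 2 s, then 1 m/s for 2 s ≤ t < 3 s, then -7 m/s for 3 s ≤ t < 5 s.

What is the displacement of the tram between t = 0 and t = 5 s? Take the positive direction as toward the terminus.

Net displacement equals the area under the velocity-time graph (areas below the axis count negative).
0–2 s: -7 × 2 = -14 m
2–3 s: 1 × 1 = 1 m
3–5 s: -7 × 2 = -14 m
Net displacement = -27 m

-27 m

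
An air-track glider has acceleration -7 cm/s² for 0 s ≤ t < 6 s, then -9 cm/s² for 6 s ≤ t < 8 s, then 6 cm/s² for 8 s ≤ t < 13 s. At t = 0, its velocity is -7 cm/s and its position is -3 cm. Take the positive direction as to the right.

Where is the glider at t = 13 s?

-547 cm

On each constant-a segment, Δv = aΔt and Δx = v₀Δt + ½aΔt²; chain segment to segment.
0–6 s: v starts -7 cm/s; Δx = -7·6 + ½·-7·6² = -168 cm; v ends -49 cm/s.
6–8 s: v starts -49 cm/s; Δx = -49·2 + ½·-9·2² = -116 cm; v ends -67 cm/s.
8–13 s: v starts -67 cm/s; Δx = -67·5 + ½·6·5² = -260 cm; v ends -37 cm/s.
x(13) = -3 + Σ Δx = -547 cm.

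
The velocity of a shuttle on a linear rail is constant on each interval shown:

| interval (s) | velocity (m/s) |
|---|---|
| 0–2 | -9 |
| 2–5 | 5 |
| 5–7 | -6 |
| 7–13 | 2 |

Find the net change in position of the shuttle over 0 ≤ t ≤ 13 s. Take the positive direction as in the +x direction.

Net displacement equals the area under the velocity-time graph (areas below the axis count negative).
0–2 s: -9 × 2 = -18 m
2–5 s: 5 × 3 = 15 m
5–7 s: -6 × 2 = -12 m
7–13 s: 2 × 6 = 12 m
Net displacement = -3 m

-3 m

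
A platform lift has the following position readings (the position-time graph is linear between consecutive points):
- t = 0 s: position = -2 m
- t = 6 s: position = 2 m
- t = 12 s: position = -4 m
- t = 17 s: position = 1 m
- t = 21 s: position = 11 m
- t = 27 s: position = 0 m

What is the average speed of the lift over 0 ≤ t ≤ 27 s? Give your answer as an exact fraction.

Average speed = (total path length)/(elapsed time); on a piecewise-linear x-t graph the path length is Σ|Δx|.
0–6 s: |Δx| = |2 − -2| = 4 m
6–12 s: |Δx| = |-4 − 2| = 6 m
12–17 s: |Δx| = |1 − -4| = 5 m
17–21 s: |Δx| = |11 − 1| = 10 m
21–27 s: |Δx| = |0 − 11| = 11 m
Total path = 36 m; average speed = 36/27 = 4/3 m/s.

4/3 m/s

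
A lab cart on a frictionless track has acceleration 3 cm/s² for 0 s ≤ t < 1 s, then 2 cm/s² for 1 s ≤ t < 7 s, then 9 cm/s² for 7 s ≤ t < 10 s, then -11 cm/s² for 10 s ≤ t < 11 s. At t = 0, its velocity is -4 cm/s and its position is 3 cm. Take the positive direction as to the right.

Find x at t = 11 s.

On each constant-a segment, Δv = aΔt and Δx = v₀Δt + ½aΔt²; chain segment to segment.
0–1 s: v starts -4 cm/s; Δx = -4·1 + ½·3·1² = -2.5 cm; v ends -1 cm/s.
1–7 s: v starts -1 cm/s; Δx = -1·6 + ½·2·6² = 30 cm; v ends 11 cm/s.
7–10 s: v starts 11 cm/s; Δx = 11·3 + ½·9·3² = 73.5 cm; v ends 38 cm/s.
10–11 s: v starts 38 cm/s; Δx = 38·1 + ½·-11·1² = 32.5 cm; v ends 27 cm/s.
x(11) = 3 + Σ Δx = 136.5 cm.

136.5 cm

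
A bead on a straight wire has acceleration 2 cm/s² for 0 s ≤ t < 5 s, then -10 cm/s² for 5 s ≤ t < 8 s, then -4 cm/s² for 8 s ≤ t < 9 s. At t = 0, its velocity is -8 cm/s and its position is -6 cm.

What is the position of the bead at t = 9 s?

-90 cm

On each constant-a segment, Δv = aΔt and Δx = v₀Δt + ½aΔt²; chain segment to segment.
0–5 s: v starts -8 cm/s; Δx = -8·5 + ½·2·5² = -15 cm; v ends 2 cm/s.
5–8 s: v starts 2 cm/s; Δx = 2·3 + ½·-10·3² = -39 cm; v ends -28 cm/s.
8–9 s: v starts -28 cm/s; Δx = -28·1 + ½·-4·1² = -30 cm; v ends -32 cm/s.
x(9) = -6 + Σ Δx = -90 cm.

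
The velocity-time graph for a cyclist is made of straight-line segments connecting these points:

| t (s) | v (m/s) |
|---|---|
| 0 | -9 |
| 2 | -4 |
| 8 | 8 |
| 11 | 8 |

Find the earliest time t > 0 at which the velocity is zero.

v changes sign on 2–8 s (from -4 to 8); the graph is linear there, so v = 0 at t = 2 + (4)·(8 − 2)/(8 − -4) = 4 s.

t = 4 s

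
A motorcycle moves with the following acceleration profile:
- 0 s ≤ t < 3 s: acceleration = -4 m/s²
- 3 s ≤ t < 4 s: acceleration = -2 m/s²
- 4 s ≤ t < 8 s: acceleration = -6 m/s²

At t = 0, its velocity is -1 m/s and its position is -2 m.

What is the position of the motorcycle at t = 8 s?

-145 m

On each constant-a segment, Δv = aΔt and Δx = v₀Δt + ½aΔt²; chain segment to segment.
0–3 s: v starts -1 m/s; Δx = -1·3 + ½·-4·3² = -21 m; v ends -13 m/s.
3–4 s: v starts -13 m/s; Δx = -13·1 + ½·-2·1² = -14 m; v ends -15 m/s.
4–8 s: v starts -15 m/s; Δx = -15·4 + ½·-6·4² = -108 m; v ends -39 m/s.
x(8) = -2 + Σ Δx = -145 m.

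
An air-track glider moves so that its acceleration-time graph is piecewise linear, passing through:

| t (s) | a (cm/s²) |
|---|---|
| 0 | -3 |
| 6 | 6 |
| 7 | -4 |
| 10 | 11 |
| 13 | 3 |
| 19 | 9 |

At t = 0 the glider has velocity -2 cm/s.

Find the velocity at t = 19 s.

Δv equals the area under the a-t graph; then v = v₀ + Δv.
0–6 s: ½(-3 + 6)(6) = 9 cm/s
6–7 s: ½(6 + -4)(1) = 1 cm/s
7–10 s: ½(-4 + 11)(3) = 10.5 cm/s
10–13 s: ½(11 + 3)(3) = 21 cm/s
13–19 s: ½(3 + 9)(6) = 36 cm/s
Δv = 77.5 cm/s, so v(19) = -2 + (77.5) = 75.5 cm/s.

75.5 cm/s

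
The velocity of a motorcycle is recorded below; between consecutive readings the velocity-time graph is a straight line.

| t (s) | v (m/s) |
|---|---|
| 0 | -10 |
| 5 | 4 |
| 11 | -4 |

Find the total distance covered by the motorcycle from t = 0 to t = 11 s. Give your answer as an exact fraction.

Total distance travelled is ∫|v| dt — sum the magnitudes of each area piece.
0–5 s: v = 0 at t = 25/7 s; triangle areas 125/7 + 20/7 = 145/7 m
5–11 s: v = 0 at t = 8 s; triangle areas 6 + 6 = 12 m
Total distance = 229/7 m

229/7 m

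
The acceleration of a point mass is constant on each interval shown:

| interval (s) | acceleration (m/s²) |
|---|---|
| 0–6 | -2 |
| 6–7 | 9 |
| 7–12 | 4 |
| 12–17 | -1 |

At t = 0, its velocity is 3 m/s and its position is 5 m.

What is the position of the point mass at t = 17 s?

On each constant-a segment, Δv = aΔt and Δx = v₀Δt + ½aΔt²; chain segment to segment.
0–6 s: v starts 3 m/s; Δx = 3·6 + ½·-2·6² = -18 m; v ends -9 m/s.
6–7 s: v starts -9 m/s; Δx = -9·1 + ½·9·1² = -4.5 m; v ends 0 m/s.
7–12 s: v starts 0 m/s; Δx = 0·5 + ½·4·5² = 50 m; v ends 20 m/s.
12–17 s: v starts 20 m/s; Δx = 20·5 + ½·-1·5² = 87.5 m; v ends 15 m/s.
x(17) = 5 + Σ Δx = 120 m.

120 m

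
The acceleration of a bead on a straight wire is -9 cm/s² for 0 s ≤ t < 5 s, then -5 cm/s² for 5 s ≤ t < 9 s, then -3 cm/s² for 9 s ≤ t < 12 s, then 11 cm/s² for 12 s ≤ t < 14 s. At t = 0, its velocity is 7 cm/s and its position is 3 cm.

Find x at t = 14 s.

On each constant-a segment, Δv = aΔt and Δx = v₀Δt + ½aΔt²; chain segment to segment.
0–5 s: v starts 7 cm/s; Δx = 7·5 + ½·-9·5² = -77.5 cm; v ends -38 cm/s.
5–9 s: v starts -38 cm/s; Δx = -38·4 + ½·-5·4² = -192 cm; v ends -58 cm/s.
9–12 s: v starts -58 cm/s; Δx = -58·3 + ½·-3·3² = -187.5 cm; v ends -67 cm/s.
12–14 s: v starts -67 cm/s; Δx = -67·2 + ½·11·2² = -112 cm; v ends -45 cm/s.
x(14) = 3 + Σ Δx = -566 cm.

-566 cm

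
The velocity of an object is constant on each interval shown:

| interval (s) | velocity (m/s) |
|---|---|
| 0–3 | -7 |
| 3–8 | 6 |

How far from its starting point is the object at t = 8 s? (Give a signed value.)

Net displacement equals the area under the velocity-time graph (areas below the axis count negative).
0–3 s: -7 × 3 = -21 m
3–8 s: 6 × 5 = 30 m
Net displacement = 9 m

9 m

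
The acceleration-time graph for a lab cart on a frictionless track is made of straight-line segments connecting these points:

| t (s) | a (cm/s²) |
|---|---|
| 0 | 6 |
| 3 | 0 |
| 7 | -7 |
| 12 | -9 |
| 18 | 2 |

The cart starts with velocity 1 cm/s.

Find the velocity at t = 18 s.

-65 cm/s

Δv equals the area under the a-t graph; then v = v₀ + Δv.
0–3 s: ½(6 + 0)(3) = 9 cm/s
3–7 s: ½(0 + -7)(4) = -14 cm/s
7–12 s: ½(-7 + -9)(5) = -40 cm/s
12–18 s: ½(-9 + 2)(6) = -21 cm/s
Δv = -66 cm/s, so v(18) = 1 + (-66) = -65 cm/s.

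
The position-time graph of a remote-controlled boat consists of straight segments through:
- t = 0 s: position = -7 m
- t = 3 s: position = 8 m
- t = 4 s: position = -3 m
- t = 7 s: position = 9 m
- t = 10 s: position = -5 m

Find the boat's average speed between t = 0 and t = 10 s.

Average speed = (total path length)/(elapsed time); on a piecewise-linear x-t graph the path length is Σ|Δx|.
0–3 s: |Δx| = |8 − -7| = 15 m
3–4 s: |Δx| = |-3 − 8| = 11 m
4–7 s: |Δx| = |9 − -3| = 12 m
7–10 s: |Δx| = |-5 − 9| = 14 m
Total path = 52 m; average speed = 52/10 = 5.2 m/s.

5.2 m/s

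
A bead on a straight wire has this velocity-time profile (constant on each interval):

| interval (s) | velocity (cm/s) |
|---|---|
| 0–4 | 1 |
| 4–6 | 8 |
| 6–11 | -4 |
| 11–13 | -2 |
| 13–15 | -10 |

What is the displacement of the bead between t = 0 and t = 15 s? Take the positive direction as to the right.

Displacement is the signed area under the v-t curve.
0–4 s: 1 × 4 = 4 cm
4–6 s: 8 × 2 = 16 cm
6–11 s: -4 × 5 = -20 cm
11–13 s: -2 × 2 = -4 cm
13–15 s: -10 × 2 = -20 cm
Net displacement = -24 cm

-24 cm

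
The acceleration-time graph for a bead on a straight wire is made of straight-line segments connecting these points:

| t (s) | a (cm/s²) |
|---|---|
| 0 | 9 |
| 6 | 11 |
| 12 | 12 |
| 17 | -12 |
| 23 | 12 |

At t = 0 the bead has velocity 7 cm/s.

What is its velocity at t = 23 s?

136 cm/s

Δv equals the area under the a-t graph; then v = v₀ + Δv.
0–6 s: ½(9 + 11)(6) = 60 cm/s
6–12 s: ½(11 + 12)(6) = 69 cm/s
12–17 s: ½(12 + -12)(5) = 0 cm/s
17–23 s: ½(-12 + 12)(6) = 0 cm/s
Δv = 129 cm/s, so v(23) = 7 + (129) = 136 cm/s.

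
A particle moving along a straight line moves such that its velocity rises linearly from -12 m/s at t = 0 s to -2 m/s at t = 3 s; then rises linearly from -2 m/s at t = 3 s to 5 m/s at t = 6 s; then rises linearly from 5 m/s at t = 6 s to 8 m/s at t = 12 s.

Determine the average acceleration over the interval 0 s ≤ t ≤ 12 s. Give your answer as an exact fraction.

5/3 m/s²

Average acceleration = Δv/Δt = (8 − -12)/(12 − 0) = 5/3 m/s².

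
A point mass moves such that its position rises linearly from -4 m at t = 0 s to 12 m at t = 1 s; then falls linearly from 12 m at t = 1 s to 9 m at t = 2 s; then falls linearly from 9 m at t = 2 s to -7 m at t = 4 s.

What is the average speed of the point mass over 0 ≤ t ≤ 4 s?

Average speed = (total path length)/(elapsed time); on a piecewise-linear x-t graph the path length is Σ|Δx|.
0–1 s: |Δx| = |12 − -4| = 16 m
1–2 s: |Δx| = |9 − 12| = 3 m
2–4 s: |Δx| = |-7 − 9| = 16 m
Total path = 35 m; average speed = 35/4 = 8.75 m/s.

8.75 m/s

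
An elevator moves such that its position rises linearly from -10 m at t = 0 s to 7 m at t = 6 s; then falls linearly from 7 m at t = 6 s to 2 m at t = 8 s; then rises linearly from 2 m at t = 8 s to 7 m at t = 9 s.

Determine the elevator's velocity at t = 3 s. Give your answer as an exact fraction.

17/6 m/s

Velocity is the slope of the x-t graph on 0–6 s: (7 − -10)/(6 − 0) = 17/6 m/s.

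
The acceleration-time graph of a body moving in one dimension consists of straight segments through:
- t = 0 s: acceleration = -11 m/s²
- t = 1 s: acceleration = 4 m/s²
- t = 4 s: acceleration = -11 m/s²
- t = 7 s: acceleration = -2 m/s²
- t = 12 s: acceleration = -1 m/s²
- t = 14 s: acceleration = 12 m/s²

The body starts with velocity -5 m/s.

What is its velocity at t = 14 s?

Δv equals the area under the a-t graph; then v = v₀ + Δv.
0–1 s: ½(-11 + 4)(1) = -3.5 m/s
1–4 s: ½(4 + -11)(3) = -10.5 m/s
4–7 s: ½(-11 + -2)(3) = -19.5 m/s
7–12 s: ½(-2 + -1)(5) = -7.5 m/s
12–14 s: ½(-1 + 12)(2) = 11 m/s
Δv = -30 m/s, so v(14) = -5 + (-30) = -35 m/s.

-35 m/s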